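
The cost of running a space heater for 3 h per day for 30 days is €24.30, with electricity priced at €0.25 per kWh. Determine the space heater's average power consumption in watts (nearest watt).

1080 W

Energy = €24.30 ÷ €0.25/kWh = 97.2 kWh
Runtime = 3 h/day × 30 days = 90 h
Power = 97.2 kWh ÷ 90 h = 1.08 kW = 1080 W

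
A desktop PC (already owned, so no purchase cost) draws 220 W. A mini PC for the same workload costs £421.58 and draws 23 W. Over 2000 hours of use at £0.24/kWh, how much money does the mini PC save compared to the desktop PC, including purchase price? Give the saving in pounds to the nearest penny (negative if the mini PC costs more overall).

-£327.02

desktop PC: £0.00 + (220/1000) kW × 2000 h × £0.24 = £0.00 + £105.6 = £105.6
mini PC: £421.58 + (23/1000) kW × 2000 h × £0.24 = £421.58 + £11.04 = £432.62
Saving = £105.6 − £432.62 = −£327.02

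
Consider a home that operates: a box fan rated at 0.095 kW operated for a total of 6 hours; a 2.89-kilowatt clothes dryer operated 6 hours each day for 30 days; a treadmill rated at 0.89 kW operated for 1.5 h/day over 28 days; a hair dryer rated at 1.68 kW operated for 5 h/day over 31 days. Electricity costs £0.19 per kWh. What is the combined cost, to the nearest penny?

box fan: 0.095 kW × 6 h = 0.57 kWh
clothes dryer: Runtime = 6 h/day × 30 days = 180 h
clothes dryer: 2.89 kW × 180 h = 520.2 kWh
treadmill: Runtime = 1.5 h/day × 28 days = 42 h
treadmill: 0.89 kW × 42 h = 37.38 kWh
hair dryer: Runtime = 5 h/day × 31 days = 155 h
hair dryer: 1.68 kW × 155 h = 260.4 kWh
Total energy = 818.55 kWh
Cost = 818.55 × £0.19 = £155.52

£155.52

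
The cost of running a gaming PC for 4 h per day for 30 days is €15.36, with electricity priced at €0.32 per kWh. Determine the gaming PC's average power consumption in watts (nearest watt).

Energy = €15.36 ÷ €0.32/kWh = 48 kWh
Runtime = 4 h/day × 30 days = 120 h
Power = 48 kWh ÷ 120 h = 0.4 kW = 400 W

400 W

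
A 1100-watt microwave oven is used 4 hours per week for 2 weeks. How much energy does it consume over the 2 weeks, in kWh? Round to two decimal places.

8.80 kWh

Runtime = 4 h/week × 2 weeks = 8 h
Energy = 1.1 kW × 8 h = 8.8 kWh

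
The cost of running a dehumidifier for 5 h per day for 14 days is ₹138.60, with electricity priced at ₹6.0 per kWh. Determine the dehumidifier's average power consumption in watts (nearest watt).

Energy = ₹138.60 ÷ ₹6.0/kWh = 23.1 kWh
Runtime = 5 h/day × 14 days = 70 h
Power = 23.1 kWh ÷ 70 h = 0.33 kW = 330 W

330 W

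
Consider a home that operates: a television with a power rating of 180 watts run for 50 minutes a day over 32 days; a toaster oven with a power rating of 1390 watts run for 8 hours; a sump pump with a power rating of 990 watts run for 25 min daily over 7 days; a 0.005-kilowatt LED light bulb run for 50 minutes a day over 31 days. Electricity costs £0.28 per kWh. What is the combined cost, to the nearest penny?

television: Runtime = 50 min × 32 = 1600 min = 26.666666… h
television: 0.18 kW × 26.666666… h = 4.8 kWh
toaster oven: 1.39 kW × 8 h = 11.12 kWh
sump pump: Runtime = 25 min × 7 = 175 min = 2.916666… h
sump pump: 0.99 kW × 2.916666… h = 2.8875 kWh
LED light bulb: Runtime = 50 min × 31 = 1550 min = 25.833333… h
LED light bulb: 0.005 kW × 25.833333… h = 0.129166… kWh
Total energy = 18.936666… kWh
Cost = 18.936666… × £0.28 = £5.30

£5.30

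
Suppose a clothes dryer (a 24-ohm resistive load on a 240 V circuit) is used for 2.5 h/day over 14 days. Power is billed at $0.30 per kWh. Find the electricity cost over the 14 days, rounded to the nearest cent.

$25.20

Power = V²/R = 240²/24 = 2400 W = 2.4 kW
Runtime = 2.5 h/day × 14 days = 35 h
Energy = 2.4 kW × 35 h = 84 kWh
Cost = 84 kWh × $0.30/kWh = $25.20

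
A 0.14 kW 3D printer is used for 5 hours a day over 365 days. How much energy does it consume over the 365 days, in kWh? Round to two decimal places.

255.50 kWh

Runtime = 5 h/day × 365 days = 1825 h
Energy = 0.14 kW × 1825 h = 255.5 kWh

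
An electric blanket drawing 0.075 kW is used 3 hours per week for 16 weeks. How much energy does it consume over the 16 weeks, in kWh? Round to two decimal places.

3.60 kWh

Runtime = 3 h/week × 16 weeks = 48 h
Energy = 0.075 kW × 48 h = 3.6 kWh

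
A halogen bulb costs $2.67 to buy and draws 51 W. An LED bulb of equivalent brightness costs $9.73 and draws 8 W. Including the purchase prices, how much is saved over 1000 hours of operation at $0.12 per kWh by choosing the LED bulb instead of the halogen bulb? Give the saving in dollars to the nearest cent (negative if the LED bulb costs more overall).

-$1.90

halogen bulb: $2.67 + (51/1000) kW × 1000 h × $0.12 = $2.67 + $6.12 = $8.79
LED bulb: $9.73 + (8/1000) kW × 1000 h × $0.12 = $9.73 + $0.96 = $10.69
Saving = $8.79 − $10.69 = −$1.9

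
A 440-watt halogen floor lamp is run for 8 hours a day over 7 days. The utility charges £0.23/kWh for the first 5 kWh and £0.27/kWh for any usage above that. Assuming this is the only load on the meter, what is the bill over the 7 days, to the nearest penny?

£6.45

Runtime = 8 h/day × 7 days = 56 h
Energy = 0.44 kW × 56 h = 24.64 kWh
Tier 1 (0–5 kWh): 5 × £0.23 = £1.15
Above 5 kWh: 19.64 × £0.27 = £5.3028
Bill = £6.45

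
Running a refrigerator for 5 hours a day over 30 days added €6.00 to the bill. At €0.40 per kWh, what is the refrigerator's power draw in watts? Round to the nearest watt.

Energy = €6.00 ÷ €0.40/kWh = 15 kWh
Runtime = 5 h/day × 30 days = 150 h
Power = 15 kWh ÷ 150 h = 0.1 kW = 100 W

100 W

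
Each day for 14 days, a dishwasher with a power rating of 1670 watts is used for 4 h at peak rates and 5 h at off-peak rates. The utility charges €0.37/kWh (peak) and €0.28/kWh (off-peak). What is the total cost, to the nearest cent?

€67.33

Peak energy = 1.67 kW × 4 h × 14 = 93.52 kWh
Off-peak energy = 1.67 kW × 5 h × 14 = 116.9 kWh
Cost = 93.52 × €0.37 + 116.9 × €0.28 = €34.6024 + €32.732 = €67.33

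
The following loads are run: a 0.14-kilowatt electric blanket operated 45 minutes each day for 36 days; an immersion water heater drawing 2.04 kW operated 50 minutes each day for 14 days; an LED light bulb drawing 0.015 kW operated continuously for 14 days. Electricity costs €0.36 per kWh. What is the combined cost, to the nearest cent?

€11.74

electric blanket: Runtime = 45 min × 36 = 1620 min = 27 h
electric blanket: 0.14 kW × 27 h = 3.78 kWh
immersion water heater: Runtime = 50 min × 14 = 700 min = 11.666666… h
immersion water heater: 2.04 kW × 11.666666… h = 23.8 kWh
LED light bulb: Runtime = 24 h × 14 = 336 h
LED light bulb: 0.015 kW × 336 h = 5.04 kWh
Total energy = 32.62 kWh
Cost = 32.62 × €0.36 = €11.74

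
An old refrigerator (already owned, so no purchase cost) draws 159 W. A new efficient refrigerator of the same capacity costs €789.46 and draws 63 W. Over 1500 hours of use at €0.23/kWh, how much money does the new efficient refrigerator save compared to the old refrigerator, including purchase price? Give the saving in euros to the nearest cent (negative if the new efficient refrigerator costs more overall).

-€756.34

old refrigerator: €0.00 + (159/1000) kW × 1500 h × €0.23 = €0.00 + €54.855 = €54.855
new efficient refrigerator: €789.46 + (63/1000) kW × 1500 h × €0.23 = €789.46 + €21.735 = €811.195
Saving = €54.855 − €811.195 = −€756.34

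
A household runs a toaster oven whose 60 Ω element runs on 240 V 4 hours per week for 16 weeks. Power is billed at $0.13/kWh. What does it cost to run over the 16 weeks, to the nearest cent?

$7.99

Power = V²/R = 240²/60 = 960 W = 0.96 kW
Runtime = 4 h/week × 16 weeks = 64 h
Energy = 0.96 kW × 64 h = 61.44 kWh
Cost = 61.44 kWh × $0.13/kWh = $7.99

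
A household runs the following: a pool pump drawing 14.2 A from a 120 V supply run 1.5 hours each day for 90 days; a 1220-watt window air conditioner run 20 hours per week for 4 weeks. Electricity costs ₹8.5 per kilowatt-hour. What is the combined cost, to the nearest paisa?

₹2784.94

pool pump: Power = 14.2 A × 120 V = 1704 W = 1.704 kW
pool pump: Runtime = 1.5 h/day × 90 days = 135 h
pool pump: 1.704 kW × 135 h = 230.04 kWh
window air conditioner: Runtime = 20 h/week × 4 weeks = 80 h
window air conditioner: 1.22 kW × 80 h = 97.6 kWh
Total energy = 327.64 kWh
Cost = 327.64 × ₹8.5 = ₹2784.94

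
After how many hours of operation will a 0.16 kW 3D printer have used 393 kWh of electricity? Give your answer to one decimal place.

2456.3 h

Hours = 393 kWh ÷ 0.16 kW = 2456.3 h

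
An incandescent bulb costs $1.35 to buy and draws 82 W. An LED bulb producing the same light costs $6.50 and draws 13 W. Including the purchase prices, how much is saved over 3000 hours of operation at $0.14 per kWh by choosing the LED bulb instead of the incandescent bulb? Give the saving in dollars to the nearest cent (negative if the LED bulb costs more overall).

incandescent bulb: $1.35 + (82/1000) kW × 3000 h × $0.14 = $1.35 + $34.44 = $35.79
LED bulb: $6.50 + (13/1000) kW × 3000 h × $0.14 = $6.50 + $5.46 = $11.96
Saving = $35.79 − $11.96 = $23.83

$23.83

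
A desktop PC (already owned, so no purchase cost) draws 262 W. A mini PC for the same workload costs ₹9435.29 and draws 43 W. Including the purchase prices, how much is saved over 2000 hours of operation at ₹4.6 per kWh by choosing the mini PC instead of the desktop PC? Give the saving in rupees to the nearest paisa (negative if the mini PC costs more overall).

-₹7420.49

desktop PC: ₹0.00 + (262/1000) kW × 2000 h × ₹4.6 = ₹0.00 + ₹2410.4 = ₹2410.4
mini PC: ₹9435.29 + (43/1000) kW × 2000 h × ₹4.6 = ₹9435.29 + ₹395.6 = ₹9830.89
Saving = ₹2410.4 − ₹9830.89 = −₹7420.49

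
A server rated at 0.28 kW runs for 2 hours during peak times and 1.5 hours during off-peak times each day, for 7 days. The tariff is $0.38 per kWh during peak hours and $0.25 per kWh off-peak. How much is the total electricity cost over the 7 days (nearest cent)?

$2.22

Peak energy = 0.28 kW × 2 h × 7 = 3.92 kWh
Off-peak energy = 0.28 kW × 1.5 h × 7 = 2.94 kWh
Cost = 3.92 × $0.38 + 2.94 × $0.25 = $1.4896 + $0.735 = $2.22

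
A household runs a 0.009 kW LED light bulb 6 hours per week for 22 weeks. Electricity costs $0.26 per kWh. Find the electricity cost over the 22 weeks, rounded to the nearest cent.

Runtime = 6 h/week × 22 weeks = 132 h
Energy = 0.009 kW × 132 h = 1.188 kWh
Cost = 1.188 kWh × $0.26/kWh = $0.31

$0.31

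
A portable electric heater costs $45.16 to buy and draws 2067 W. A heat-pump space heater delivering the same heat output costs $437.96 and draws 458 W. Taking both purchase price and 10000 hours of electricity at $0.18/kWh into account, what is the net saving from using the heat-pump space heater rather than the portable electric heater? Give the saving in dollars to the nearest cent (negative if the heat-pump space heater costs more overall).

$2503.40

portable electric heater: $45.16 + (2067/1000) kW × 10000 h × $0.18 = $45.16 + $3720.6 = $3765.76
heat-pump space heater: $437.96 + (458/1000) kW × 10000 h × $0.18 = $437.96 + $824.4 = $1262.36
Saving = $3765.76 − $1262.36 = $2503.4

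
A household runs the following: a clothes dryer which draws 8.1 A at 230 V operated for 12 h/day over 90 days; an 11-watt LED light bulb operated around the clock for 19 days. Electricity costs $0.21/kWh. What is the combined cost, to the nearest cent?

$423.58

clothes dryer: Power = 8.1 A × 230 V = 1863 W = 1.863 kW
clothes dryer: Runtime = 12 h/day × 90 days = 1080 h
clothes dryer: 1.863 kW × 1080 h = 2012.04 kWh
LED light bulb: Runtime = 24 h × 19 = 456 h
LED light bulb: 0.011 kW × 456 h = 5.016 kWh
Total energy = 2017.056 kWh
Cost = 2017.056 × $0.21 = $423.58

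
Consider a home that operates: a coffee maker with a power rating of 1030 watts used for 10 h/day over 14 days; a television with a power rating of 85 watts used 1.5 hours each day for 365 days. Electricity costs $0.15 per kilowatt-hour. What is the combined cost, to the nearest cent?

coffee maker: Runtime = 10 h/day × 14 days = 140 h
coffee maker: 1.03 kW × 140 h = 144.2 kWh
television: Runtime = 1.5 h/day × 365 days = 547.5 h
television: 0.085 kW × 547.5 h = 46.5375 kWh
Total energy = 190.7375 kWh
Cost = 190.7375 × $0.15 = $28.61

$28.61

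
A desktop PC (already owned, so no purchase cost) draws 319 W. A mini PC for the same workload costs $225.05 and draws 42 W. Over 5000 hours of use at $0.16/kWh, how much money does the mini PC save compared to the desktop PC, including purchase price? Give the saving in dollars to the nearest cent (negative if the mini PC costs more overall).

desktop PC: $0.00 + (319/1000) kW × 5000 h × $0.16 = $0.00 + $255.2 = $255.2
mini PC: $225.05 + (42/1000) kW × 5000 h × $0.16 = $225.05 + $33.6 = $258.65
Saving = $255.2 − $258.65 = −$3.45

-$3.45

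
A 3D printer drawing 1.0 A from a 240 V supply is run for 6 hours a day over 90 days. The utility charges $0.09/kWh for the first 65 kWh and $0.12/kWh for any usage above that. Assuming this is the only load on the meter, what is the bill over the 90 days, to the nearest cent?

Power = 1.0 A × 240 V = 240 W = 0.24 kW
Runtime = 6 h/day × 90 days = 540 h
Energy = 0.24 kW × 540 h = 129.6 kWh
Tier 1 (0–65 kWh): 65 × $0.09 = $5.85
Above 65 kWh: 64.6 × $0.12 = $7.752
Bill = $13.60

$13.60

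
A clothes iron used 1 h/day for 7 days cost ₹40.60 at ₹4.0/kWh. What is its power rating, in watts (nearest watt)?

1450 W

Energy = ₹40.60 ÷ ₹4.0/kWh = 10.15 kWh
Runtime = 1 h/day × 7 days = 7 h
Power = 10.15 kWh ÷ 7 h = 1.45 kW = 1450 W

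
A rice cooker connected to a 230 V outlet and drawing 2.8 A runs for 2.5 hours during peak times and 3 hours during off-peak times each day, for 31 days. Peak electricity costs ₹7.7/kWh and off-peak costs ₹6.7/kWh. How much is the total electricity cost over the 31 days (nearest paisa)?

Power = 2.8 A × 230 V = 644 W = 0.644 kW
Peak energy = 0.644 kW × 2.5 h × 31 = 49.91 kWh
Off-peak energy = 0.644 kW × 3 h × 31 = 59.892 kWh
Cost = 49.91 × ₹7.7 + 59.892 × ₹6.7 = ₹384.307 + ₹401.2764 = ₹785.58

₹785.58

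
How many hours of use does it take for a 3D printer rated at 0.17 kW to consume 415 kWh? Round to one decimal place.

2441.2 h

Hours = 415 kWh ÷ 0.17 kW = 2441.2 h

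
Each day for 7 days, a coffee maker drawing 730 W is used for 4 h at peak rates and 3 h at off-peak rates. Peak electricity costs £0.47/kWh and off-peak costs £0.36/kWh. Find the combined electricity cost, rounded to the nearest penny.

£15.13

Peak energy = 0.73 kW × 4 h × 7 = 20.44 kWh
Off-peak energy = 0.73 kW × 3 h × 7 = 15.33 kWh
Cost = 20.44 × £0.47 + 15.33 × £0.36 = £9.6068 + £5.5188 = £15.13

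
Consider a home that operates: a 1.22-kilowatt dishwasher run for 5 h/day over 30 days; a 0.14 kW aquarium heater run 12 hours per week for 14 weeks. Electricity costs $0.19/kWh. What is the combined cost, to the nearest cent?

$39.24

dishwasher: Runtime = 5 h/day × 30 days = 150 h
dishwasher: 1.22 kW × 150 h = 183 kWh
aquarium heater: Runtime = 12 h/week × 14 weeks = 168 h
aquarium heater: 0.14 kW × 168 h = 23.52 kWh
Total energy = 206.52 kWh
Cost = 206.52 × $0.19 = $39.24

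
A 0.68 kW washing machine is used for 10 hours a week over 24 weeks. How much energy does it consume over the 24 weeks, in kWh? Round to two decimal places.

163.20 kWh

Runtime = 10 h/week × 24 weeks = 240 h
Energy = 0.68 kW × 240 h = 163.2 kWh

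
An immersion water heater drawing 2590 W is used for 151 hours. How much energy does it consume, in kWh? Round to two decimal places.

Energy = 2.59 kW × 151 h = 391.09 kWh

391.09 kWh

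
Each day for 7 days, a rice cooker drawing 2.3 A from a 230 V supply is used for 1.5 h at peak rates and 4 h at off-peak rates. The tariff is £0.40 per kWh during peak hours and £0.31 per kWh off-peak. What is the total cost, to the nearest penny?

Power = 2.3 A × 230 V = 529 W = 0.529 kW
Peak energy = 0.529 kW × 1.5 h × 7 = 5.5545 kWh
Off-peak energy = 0.529 kW × 4 h × 7 = 14.812 kWh
Cost = 5.5545 × £0.40 + 14.812 × £0.31 = £2.2218 + £4.59172 = £6.81

£6.81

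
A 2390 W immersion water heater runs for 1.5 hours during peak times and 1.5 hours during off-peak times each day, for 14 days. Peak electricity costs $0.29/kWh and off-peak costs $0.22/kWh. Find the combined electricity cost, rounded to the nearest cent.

$25.60

Peak energy = 2.39 kW × 1.5 h × 14 = 50.19 kWh
Off-peak energy = 2.39 kW × 1.5 h × 14 = 50.19 kWh
Cost = 50.19 × $0.29 + 50.19 × $0.22 = $14.5551 + $11.0418 = $25.60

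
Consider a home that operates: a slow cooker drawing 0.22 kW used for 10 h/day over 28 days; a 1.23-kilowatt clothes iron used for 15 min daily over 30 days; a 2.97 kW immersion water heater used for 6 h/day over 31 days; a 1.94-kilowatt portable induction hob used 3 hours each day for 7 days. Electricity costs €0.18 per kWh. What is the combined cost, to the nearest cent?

slow cooker: Runtime = 10 h/day × 28 days = 280 h
slow cooker: 0.22 kW × 280 h = 61.6 kWh
clothes iron: Runtime = 15 min × 30 = 450 min = 7.5 h
clothes iron: 1.23 kW × 7.5 h = 9.225 kWh
immersion water heater: Runtime = 6 h/day × 31 days = 186 h
immersion water heater: 2.97 kW × 186 h = 552.42 kWh
portable induction hob: Runtime = 3 h/day × 7 days = 21 h
portable induction hob: 1.94 kW × 21 h = 40.74 kWh
Total energy = 663.985 kWh
Cost = 663.985 × €0.18 = €119.52

€119.52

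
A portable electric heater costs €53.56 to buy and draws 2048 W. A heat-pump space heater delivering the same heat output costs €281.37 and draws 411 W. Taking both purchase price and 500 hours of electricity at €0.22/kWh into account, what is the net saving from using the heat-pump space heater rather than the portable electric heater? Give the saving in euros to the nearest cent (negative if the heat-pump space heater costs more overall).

-€47.74

portable electric heater: €53.56 + (2048/1000) kW × 500 h × €0.22 = €53.56 + €225.28 = €278.84
heat-pump space heater: €281.37 + (411/1000) kW × 500 h × €0.22 = €281.37 + €45.21 = €326.58
Saving = €278.84 − €326.58 = −€47.74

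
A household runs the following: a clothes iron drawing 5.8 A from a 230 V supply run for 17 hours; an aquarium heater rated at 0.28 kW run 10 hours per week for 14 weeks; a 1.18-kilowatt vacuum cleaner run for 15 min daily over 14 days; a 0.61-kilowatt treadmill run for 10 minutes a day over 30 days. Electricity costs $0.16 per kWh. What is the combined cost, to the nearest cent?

$11.05

clothes iron: Power = 5.8 A × 230 V = 1334 W = 1.334 kW
clothes iron: 1.334 kW × 17 h = 22.678 kWh
aquarium heater: Runtime = 10 h/week × 14 weeks = 140 h
aquarium heater: 0.28 kW × 140 h = 39.2 kWh
vacuum cleaner: Runtime = 15 min × 14 = 210 min = 3.5 h
vacuum cleaner: 1.18 kW × 3.5 h = 4.13 kWh
treadmill: Runtime = 10 min × 30 = 300 min = 5 h
treadmill: 0.61 kW × 5 h = 3.05 kWh
Total energy = 69.058 kWh
Cost = 69.058 × $0.16 = $11.05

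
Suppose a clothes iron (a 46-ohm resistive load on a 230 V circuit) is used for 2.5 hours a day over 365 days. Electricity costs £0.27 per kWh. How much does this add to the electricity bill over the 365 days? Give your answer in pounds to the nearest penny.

Power = V²/R = 230²/46 = 1150 W = 1.15 kW
Runtime = 2.5 h/day × 365 days = 912.5 h
Energy = 1.15 kW × 912.5 h = 1049.375 kWh
Cost = 1049.375 kWh × £0.27/kWh = £283.33

£283.33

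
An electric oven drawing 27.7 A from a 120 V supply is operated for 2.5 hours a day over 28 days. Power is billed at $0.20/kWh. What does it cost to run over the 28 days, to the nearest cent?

Power = 27.7 A × 120 V = 3324 W = 3.324 kW
Runtime = 2.5 h/day × 28 days = 70 h
Energy = 3.324 kW × 70 h = 232.68 kWh
Cost = 232.68 kWh × $0.20/kWh = $46.54

$46.54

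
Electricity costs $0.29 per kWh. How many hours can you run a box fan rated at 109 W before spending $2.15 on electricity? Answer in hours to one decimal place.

Energy available = $2.15 ÷ $0.29/kWh = 7.4138 kWh
Hours = 7.4138 kWh ÷ 0.109 kW = 68.0 h

68.0 h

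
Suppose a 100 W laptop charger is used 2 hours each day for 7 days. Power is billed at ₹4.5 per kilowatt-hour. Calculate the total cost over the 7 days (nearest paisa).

₹6.30

Runtime = 2 h/day × 7 days = 14 h
Energy = 0.1 kW × 14 h = 1.4 kWh
Cost = 1.4 kWh × ₹4.5/kWh = ₹6.30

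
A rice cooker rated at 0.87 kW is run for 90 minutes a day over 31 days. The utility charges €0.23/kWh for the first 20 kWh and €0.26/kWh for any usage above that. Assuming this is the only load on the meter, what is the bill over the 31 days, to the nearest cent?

€9.92

Runtime = 90 min × 31 = 2790 min = 46.5 h
Energy = 0.87 kW × 46.5 h = 40.455 kWh
Tier 1 (0–20 kWh): 20 × €0.23 = €4.6
Above 20 kWh: 20.455 × €0.26 = €5.3183
Bill = €9.92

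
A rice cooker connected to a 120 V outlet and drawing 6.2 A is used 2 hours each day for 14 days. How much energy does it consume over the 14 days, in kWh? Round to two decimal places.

20.83 kWh

Power = 6.2 A × 120 V = 744 W = 0.744 kW
Runtime = 2 h/day × 14 days = 28 h
Energy = 0.744 kW × 28 h = 20.832 kWh ≈ 20.83 kWh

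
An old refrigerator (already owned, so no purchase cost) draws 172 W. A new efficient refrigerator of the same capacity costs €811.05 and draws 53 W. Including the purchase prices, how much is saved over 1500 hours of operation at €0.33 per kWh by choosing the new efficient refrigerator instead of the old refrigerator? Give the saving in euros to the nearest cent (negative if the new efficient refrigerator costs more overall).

-€752.15

old refrigerator: €0.00 + (172/1000) kW × 1500 h × €0.33 = €0.00 + €85.14 = €85.14
new efficient refrigerator: €811.05 + (53/1000) kW × 1500 h × €0.33 = €811.05 + €26.235 = €837.285
Saving = €85.14 − €837.285 = −€752.145 → -€752.15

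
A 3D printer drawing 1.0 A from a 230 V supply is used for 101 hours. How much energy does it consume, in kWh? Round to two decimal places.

23.23 kWh

Power = 1.0 A × 230 V = 230 W = 0.23 kW
Energy = 0.23 kW × 101 h = 23.23 kWh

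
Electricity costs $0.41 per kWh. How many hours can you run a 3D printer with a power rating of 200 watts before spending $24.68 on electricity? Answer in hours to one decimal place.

Energy available = $24.68 ÷ $0.41/kWh = 60.1951 kWh
Hours = 60.1951 kWh ÷ 0.2 kW = 301.0 h

301.0 h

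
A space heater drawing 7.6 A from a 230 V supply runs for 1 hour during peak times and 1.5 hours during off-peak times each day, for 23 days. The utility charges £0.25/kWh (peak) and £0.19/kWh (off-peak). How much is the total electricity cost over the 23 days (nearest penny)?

£21.51

Power = 7.6 A × 230 V = 1748 W = 1.748 kW
Peak energy = 1.748 kW × 1 h × 23 = 40.204 kWh
Off-peak energy = 1.748 kW × 1.5 h × 23 = 60.306 kWh
Cost = 40.204 × £0.25 + 60.306 × £0.19 = £10.051 + £11.45814 = £21.51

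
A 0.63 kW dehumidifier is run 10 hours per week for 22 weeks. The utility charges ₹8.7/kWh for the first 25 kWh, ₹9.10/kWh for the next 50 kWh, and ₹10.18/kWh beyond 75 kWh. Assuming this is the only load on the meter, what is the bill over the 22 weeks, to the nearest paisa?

₹1319.95

Runtime = 10 h/week × 22 weeks = 220 h
Energy = 0.63 kW × 220 h = 138.6 kWh
Tier 1 (0–25 kWh): 25 × ₹8.7 = ₹217.5
Tier 2 (25–75 kWh): 50 × ₹9.10 = ₹455
Above 75 kWh: 63.6 × ₹10.18 = ₹647.448
Bill = ₹1319.95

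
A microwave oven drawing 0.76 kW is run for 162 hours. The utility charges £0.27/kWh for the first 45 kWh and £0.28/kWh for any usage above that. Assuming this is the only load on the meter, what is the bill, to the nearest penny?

£34.02

Energy = 0.76 kW × 162 h = 123.12 kWh
Tier 1 (0–45 kWh): 45 × £0.27 = £12.15
Above 45 kWh: 78.12 × £0.28 = £21.8736
Bill = £34.02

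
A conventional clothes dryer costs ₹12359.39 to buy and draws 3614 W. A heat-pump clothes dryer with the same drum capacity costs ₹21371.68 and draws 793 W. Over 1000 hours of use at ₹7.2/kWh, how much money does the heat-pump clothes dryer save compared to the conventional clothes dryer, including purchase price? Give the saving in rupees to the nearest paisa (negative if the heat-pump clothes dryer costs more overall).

conventional clothes dryer: ₹12359.39 + (3614/1000) kW × 1000 h × ₹7.2 = ₹12359.39 + ₹26020.8 = ₹38380.19
heat-pump clothes dryer: ₹21371.68 + (793/1000) kW × 1000 h × ₹7.2 = ₹21371.68 + ₹5709.6 = ₹27081.28
Saving = ₹38380.19 − ₹27081.28 = ₹11298.91

₹11298.91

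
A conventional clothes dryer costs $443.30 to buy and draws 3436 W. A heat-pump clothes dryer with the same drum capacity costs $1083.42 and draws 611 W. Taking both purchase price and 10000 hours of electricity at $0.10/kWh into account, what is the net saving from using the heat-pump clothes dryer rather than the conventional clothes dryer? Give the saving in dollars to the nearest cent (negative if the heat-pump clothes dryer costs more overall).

conventional clothes dryer: $443.30 + (3436/1000) kW × 10000 h × $0.10 = $443.30 + $3436 = $3879.3
heat-pump clothes dryer: $1083.42 + (611/1000) kW × 10000 h × $0.10 = $1083.42 + $611 = $1694.42
Saving = $3879.3 − $1694.42 = $2184.88

$2184.88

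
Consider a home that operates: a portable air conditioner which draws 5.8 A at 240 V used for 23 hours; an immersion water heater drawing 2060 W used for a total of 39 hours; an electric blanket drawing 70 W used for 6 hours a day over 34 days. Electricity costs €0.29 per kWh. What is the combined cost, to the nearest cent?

€36.72

portable air conditioner: Power = 5.8 A × 240 V = 1392 W = 1.392 kW
portable air conditioner: 1.392 kW × 23 h = 32.016 kWh
immersion water heater: 2.06 kW × 39 h = 80.34 kWh
electric blanket: Runtime = 6 h/day × 34 days = 204 h
electric blanket: 0.07 kW × 204 h = 14.28 kWh
Total energy = 126.636 kWh
Cost = 126.636 × €0.29 = €36.72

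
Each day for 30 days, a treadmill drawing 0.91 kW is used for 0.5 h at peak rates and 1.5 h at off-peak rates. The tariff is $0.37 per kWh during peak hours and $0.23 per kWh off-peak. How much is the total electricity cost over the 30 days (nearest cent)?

$14.47

Peak energy = 0.91 kW × 0.5 h × 30 = 13.65 kWh
Off-peak energy = 0.91 kW × 1.5 h × 30 = 40.95 kWh
Cost = 13.65 × $0.37 + 40.95 × $0.23 = $5.0505 + $9.4185 = $14.47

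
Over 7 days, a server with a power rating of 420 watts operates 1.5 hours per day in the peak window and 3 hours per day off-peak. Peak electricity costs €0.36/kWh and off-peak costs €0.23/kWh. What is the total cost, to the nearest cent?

€3.62

Peak energy = 0.42 kW × 1.5 h × 7 = 4.41 kWh
Off-peak energy = 0.42 kW × 3 h × 7 = 8.82 kWh
Cost = 4.41 × €0.36 + 8.82 × €0.23 = €1.5876 + €2.0286 = €3.62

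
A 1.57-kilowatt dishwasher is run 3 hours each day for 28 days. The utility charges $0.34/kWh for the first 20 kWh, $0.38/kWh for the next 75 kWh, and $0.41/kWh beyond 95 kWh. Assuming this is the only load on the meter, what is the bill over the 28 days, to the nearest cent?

$50.42

Runtime = 3 h/day × 28 days = 84 h
Energy = 1.57 kW × 84 h = 131.88 kWh
Tier 1 (0–20 kWh): 20 × $0.34 = $6.8
Tier 2 (20–95 kWh): 75 × $0.38 = $28.5
Above 95 kWh: 36.88 × $0.41 = $15.1208
Bill = $50.42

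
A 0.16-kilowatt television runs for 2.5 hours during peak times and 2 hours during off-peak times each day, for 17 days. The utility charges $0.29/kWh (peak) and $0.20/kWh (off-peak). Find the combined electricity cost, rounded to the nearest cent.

Peak energy = 0.16 kW × 2.5 h × 17 = 6.8 kWh
Off-peak energy = 0.16 kW × 2 h × 17 = 5.44 kWh
Cost = 6.8 × $0.29 + 5.44 × $0.20 = $1.972 + $1.088 = $3.06

$3.06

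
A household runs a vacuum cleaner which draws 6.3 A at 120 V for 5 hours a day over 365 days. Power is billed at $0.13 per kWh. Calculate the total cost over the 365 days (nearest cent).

Power = 6.3 A × 120 V = 756 W = 0.756 kW
Runtime = 5 h/day × 365 days = 1825 h
Energy = 0.756 kW × 1825 h = 1379.7 kWh
Cost = 1379.7 kWh × $0.13/kWh = $179.36

$179.36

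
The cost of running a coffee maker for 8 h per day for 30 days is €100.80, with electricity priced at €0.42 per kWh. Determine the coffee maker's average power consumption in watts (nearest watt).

Energy = €100.80 ÷ €0.42/kWh = 240 kWh
Runtime = 8 h/day × 30 days = 240 h
Power = 240 kWh ÷ 240 h = 1 kW = 1000 W

1000 W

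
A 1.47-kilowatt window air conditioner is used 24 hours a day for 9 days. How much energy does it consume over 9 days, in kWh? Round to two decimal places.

317.52 kWh

Runtime = 24 h × 9 = 216 h
Energy = 1.47 kW × 216 h = 317.52 kWh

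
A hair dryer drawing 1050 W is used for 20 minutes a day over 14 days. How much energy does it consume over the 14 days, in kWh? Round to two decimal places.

4.90 kWh

Runtime = 20 min × 14 = 280 min = 4.666666… h
Energy = 1.05 kW × 4.666666… h = 4.9 kWh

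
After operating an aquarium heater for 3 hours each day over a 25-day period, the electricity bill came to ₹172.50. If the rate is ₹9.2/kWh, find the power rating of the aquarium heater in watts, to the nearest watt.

250 W

Energy = ₹172.50 ÷ ₹9.2/kWh = 18.75 kWh
Runtime = 3 h/day × 25 days = 75 h
Power = 18.75 kWh ÷ 75 h = 0.25 kW = 250 W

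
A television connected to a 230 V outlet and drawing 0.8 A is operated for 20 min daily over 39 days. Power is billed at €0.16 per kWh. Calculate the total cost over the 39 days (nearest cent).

Power = 0.8 A × 230 V = 184 W = 0.184 kW
Runtime = 20 min × 39 = 780 min = 13 h
Energy = 0.184 kW × 13 h = 2.392 kWh
Cost = 2.392 kWh × €0.16/kWh = €0.38

€0.38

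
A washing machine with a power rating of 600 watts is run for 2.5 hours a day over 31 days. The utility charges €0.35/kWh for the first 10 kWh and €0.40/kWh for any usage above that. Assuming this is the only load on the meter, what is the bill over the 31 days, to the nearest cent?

€18.10

Runtime = 2.5 h/day × 31 days = 77.5 h
Energy = 0.6 kW × 77.5 h = 46.5 kWh
Tier 1 (0–10 kWh): 10 × €0.35 = €3.5
Above 10 kWh: 36.5 × €0.40 = €14.6
Bill = €18.10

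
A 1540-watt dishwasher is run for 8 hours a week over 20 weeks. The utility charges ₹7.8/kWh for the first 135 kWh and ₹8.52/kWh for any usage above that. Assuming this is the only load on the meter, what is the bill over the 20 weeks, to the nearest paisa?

₹2002.13

Runtime = 8 h/week × 20 weeks = 160 h
Energy = 1.54 kW × 160 h = 246.4 kWh
Tier 1 (0–135 kWh): 135 × ₹7.8 = ₹1053
Above 135 kWh: 111.4 × ₹8.52 = ₹949.128
Bill = ₹2002.13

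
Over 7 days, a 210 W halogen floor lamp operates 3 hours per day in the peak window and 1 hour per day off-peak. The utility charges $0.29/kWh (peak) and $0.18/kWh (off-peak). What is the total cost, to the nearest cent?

$1.54

Peak energy = 0.21 kW × 3 h × 7 = 4.41 kWh
Off-peak energy = 0.21 kW × 1 h × 7 = 1.47 kWh
Cost = 4.41 × $0.29 + 1.47 × $0.18 = $1.2789 + $0.2646 = $1.54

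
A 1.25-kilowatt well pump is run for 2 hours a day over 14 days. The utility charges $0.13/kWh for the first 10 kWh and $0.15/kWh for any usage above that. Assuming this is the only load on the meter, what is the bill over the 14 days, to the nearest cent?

Runtime = 2 h/day × 14 days = 28 h
Energy = 1.25 kW × 28 h = 35 kWh
Tier 1 (0–10 kWh): 10 × $0.13 = $1.3
Above 10 kWh: 25 × $0.15 = $3.75
Bill = $5.05

$5.05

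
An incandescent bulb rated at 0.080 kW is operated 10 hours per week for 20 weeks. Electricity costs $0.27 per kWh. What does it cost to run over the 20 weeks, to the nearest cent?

Runtime = 10 h/week × 20 weeks = 200 h
Energy = 0.08 kW × 200 h = 16 kWh
Cost = 16 kWh × $0.27/kWh = $4.32

$4.32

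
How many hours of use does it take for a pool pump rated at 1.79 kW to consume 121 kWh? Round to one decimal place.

67.6 h

Hours = 121 kWh ÷ 1.79 kW = 67.6 h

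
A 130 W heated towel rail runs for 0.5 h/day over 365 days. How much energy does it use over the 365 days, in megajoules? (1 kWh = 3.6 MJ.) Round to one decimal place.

85.4 MJ

Runtime = 0.5 h/day × 365 days = 182.5 h
Energy = 0.13 kW × 182.5 h = 23.725 kWh
= 23.725 × 3.6 MJ = 85.4 MJ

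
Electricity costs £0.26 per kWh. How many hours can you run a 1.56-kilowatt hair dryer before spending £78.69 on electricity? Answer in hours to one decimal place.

Energy available = £78.69 ÷ £0.26/kWh = 302.6538 kWh
Hours = 302.6538 kWh ÷ 1.56 kW = 194.0 h

194.0 h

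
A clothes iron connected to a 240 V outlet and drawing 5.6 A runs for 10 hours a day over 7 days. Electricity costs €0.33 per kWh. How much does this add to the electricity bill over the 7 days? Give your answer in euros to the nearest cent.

Power = 5.6 A × 240 V = 1344 W = 1.344 kW
Runtime = 10 h/day × 7 days = 70 h
Energy = 1.344 kW × 70 h = 94.08 kWh
Cost = 94.08 kWh × €0.33/kWh = €31.05

€31.05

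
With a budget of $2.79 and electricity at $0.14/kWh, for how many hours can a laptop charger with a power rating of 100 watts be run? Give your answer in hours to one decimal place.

199.3 h

Energy available = $2.79 ÷ $0.14/kWh = 19.9286 kWh
Hours = 19.9286 kWh ÷ 0.1 kW = 199.3 h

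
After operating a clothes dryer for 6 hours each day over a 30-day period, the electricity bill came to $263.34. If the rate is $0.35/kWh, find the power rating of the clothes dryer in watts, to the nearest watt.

4180 W

Energy = $263.34 ÷ $0.35/kWh = 752.4 kWh
Runtime = 6 h/day × 30 days = 180 h
Power = 752.4 kWh ÷ 180 h = 4.18 kW = 4180 W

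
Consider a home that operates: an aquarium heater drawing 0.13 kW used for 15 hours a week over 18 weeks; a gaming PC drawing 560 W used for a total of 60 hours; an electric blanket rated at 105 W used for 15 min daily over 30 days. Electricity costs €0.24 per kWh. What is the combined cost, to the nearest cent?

€16.68

aquarium heater: Runtime = 15 h/week × 18 weeks = 270 h
aquarium heater: 0.13 kW × 270 h = 35.1 kWh
gaming PC: 0.56 kW × 60 h = 33.6 kWh
electric blanket: Runtime = 15 min × 30 = 450 min = 7.5 h
electric blanket: 0.105 kW × 7.5 h = 0.7875 kWh
Total energy = 69.4875 kWh
Cost = 69.4875 × €0.24 = €16.68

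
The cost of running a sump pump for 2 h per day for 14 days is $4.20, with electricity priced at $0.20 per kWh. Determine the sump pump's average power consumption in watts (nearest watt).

750 W

Energy = $4.20 ÷ $0.20/kWh = 21 kWh
Runtime = 2 h/day × 14 days = 28 h
Power = 21 kWh ÷ 28 h = 0.75 kW = 750 W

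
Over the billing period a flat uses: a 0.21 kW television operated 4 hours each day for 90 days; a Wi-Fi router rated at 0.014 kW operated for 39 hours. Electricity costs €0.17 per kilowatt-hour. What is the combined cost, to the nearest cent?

€12.94

television: Runtime = 4 h/day × 90 days = 360 h
television: 0.21 kW × 360 h = 75.6 kWh
Wi-Fi router: 0.014 kW × 39 h = 0.546 kWh
Total energy = 76.146 kWh
Cost = 76.146 × €0.17 = €12.94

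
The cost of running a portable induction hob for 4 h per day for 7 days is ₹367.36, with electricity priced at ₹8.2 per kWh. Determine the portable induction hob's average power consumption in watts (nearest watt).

1600 W

Energy = ₹367.36 ÷ ₹8.2/kWh = 44.8 kWh
Runtime = 4 h/day × 7 days = 28 h
Power = 44.8 kWh ÷ 28 h = 1.6 kW = 1600 W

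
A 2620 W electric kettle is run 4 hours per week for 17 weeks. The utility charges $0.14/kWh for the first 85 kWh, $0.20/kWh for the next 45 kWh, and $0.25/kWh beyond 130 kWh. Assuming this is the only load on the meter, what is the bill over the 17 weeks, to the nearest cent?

Runtime = 4 h/week × 17 weeks = 68 h
Energy = 2.62 kW × 68 h = 178.16 kWh
Tier 1 (0–85 kWh): 85 × $0.14 = $11.9
Tier 2 (85–130 kWh): 45 × $0.20 = $9
Above 130 kWh: 48.16 × $0.25 = $12.04
Bill = $32.94

$32.94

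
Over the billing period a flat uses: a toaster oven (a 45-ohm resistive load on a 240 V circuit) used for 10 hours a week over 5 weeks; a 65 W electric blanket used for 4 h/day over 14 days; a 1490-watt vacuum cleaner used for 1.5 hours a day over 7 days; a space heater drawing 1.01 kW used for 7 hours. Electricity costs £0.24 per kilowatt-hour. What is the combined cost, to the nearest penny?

toaster oven: Power = V²/R = 240²/45 = 1280 W = 1.28 kW
toaster oven: Runtime = 10 h/week × 5 weeks = 50 h
toaster oven: 1.28 kW × 50 h = 64 kWh
electric blanket: Runtime = 4 h/day × 14 days = 56 h
electric blanket: 0.065 kW × 56 h = 3.64 kWh
vacuum cleaner: Runtime = 1.5 h/day × 7 days = 10.5 h
vacuum cleaner: 1.49 kW × 10.5 h = 15.645 kWh
space heater: 1.01 kW × 7 h = 7.07 kWh
Total energy = 90.355 kWh
Cost = 90.355 × £0.24 = £21.69

£21.69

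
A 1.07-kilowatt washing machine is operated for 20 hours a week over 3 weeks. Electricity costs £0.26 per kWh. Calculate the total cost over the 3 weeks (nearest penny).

Runtime = 20 h/week × 3 weeks = 60 h
Energy = 1.07 kW × 60 h = 64.2 kWh
Cost = 64.2 kWh × £0.26/kWh = £16.69

£16.69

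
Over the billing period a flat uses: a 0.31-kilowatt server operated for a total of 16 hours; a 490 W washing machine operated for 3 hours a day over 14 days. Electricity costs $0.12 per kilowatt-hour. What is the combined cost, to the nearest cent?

server: 0.31 kW × 16 h = 4.96 kWh
washing machine: Runtime = 3 h/day × 14 days = 42 h
washing machine: 0.49 kW × 42 h = 20.58 kWh
Total energy = 25.54 kWh
Cost = 25.54 × $0.12 = $3.06

$3.06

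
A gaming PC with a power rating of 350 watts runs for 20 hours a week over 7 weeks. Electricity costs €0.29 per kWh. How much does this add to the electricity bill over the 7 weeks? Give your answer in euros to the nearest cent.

€14.21

Runtime = 20 h/week × 7 weeks = 140 h
Energy = 0.35 kW × 140 h = 49 kWh
Cost = 49 kWh × €0.29/kWh = €14.21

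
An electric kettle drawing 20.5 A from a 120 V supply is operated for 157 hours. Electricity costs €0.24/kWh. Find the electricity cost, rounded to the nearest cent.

Power = 20.5 A × 120 V = 2460 W = 2.46 kW
Energy = 2.46 kW × 157 h = 386.22 kWh
Cost = 386.22 kWh × €0.24/kWh = €92.69

€92.69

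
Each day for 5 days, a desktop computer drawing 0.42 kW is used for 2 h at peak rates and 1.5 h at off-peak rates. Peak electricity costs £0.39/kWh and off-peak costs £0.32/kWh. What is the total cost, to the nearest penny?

Peak energy = 0.42 kW × 2 h × 5 = 4.2 kWh
Off-peak energy = 0.42 kW × 1.5 h × 5 = 3.15 kWh
Cost = 4.2 × £0.39 + 3.15 × £0.32 = £1.638 + £1.008 = £2.65

£2.65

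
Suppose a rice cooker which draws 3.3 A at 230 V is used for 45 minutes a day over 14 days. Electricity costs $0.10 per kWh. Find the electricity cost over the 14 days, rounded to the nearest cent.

Power = 3.3 A × 230 V = 759 W = 0.759 kW
Runtime = 45 min × 14 = 630 min = 10.5 h
Energy = 0.759 kW × 10.5 h = 7.9695 kWh
Cost = 7.9695 kWh × $0.10/kWh = $0.80

$0.80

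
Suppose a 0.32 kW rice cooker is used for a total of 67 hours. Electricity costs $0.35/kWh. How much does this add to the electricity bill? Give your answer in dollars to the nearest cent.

$7.50

Energy = 0.32 kW × 67 h = 21.44 kWh
Cost = 21.44 kWh × $0.35/kWh = $7.50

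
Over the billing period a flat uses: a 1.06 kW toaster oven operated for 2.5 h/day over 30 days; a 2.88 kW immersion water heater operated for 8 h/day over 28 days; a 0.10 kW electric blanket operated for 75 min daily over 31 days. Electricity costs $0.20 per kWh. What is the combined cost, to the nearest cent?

$145.70

toaster oven: Runtime = 2.5 h/day × 30 days = 75 h
toaster oven: 1.06 kW × 75 h = 79.5 kWh
immersion water heater: Runtime = 8 h/day × 28 days = 224 h
immersion water heater: 2.88 kW × 224 h = 645.12 kWh
electric blanket: Runtime = 75 min × 31 = 2325 min = 38.75 h
electric blanket: 0.1 kW × 38.75 h = 3.875 kWh
Total energy = 728.495 kWh
Cost = 728.495 × $0.20 = $145.70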